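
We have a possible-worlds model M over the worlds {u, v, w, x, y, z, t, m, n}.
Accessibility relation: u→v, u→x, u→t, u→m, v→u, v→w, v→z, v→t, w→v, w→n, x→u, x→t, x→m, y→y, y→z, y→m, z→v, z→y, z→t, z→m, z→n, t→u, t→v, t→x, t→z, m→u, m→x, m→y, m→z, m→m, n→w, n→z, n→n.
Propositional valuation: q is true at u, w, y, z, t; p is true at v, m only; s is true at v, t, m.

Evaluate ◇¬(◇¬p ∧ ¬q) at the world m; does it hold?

At m: ◇¬(◇¬p ∧ ¬q) requires ¬(◇¬p ∧ ¬q) at some successor in {u, x, y, z, m}.
  ¬(◇¬p ∧ ¬q) holds at u, so ◇¬(◇¬p ∧ ¬q) is true at m.
    At u: ◇¬p ∧ ¬q is false, so ¬(◇¬p ∧ ¬q) is true.
      At u: ◇¬p is true, ¬q is false, so ◇¬p ∧ ¬q is false.

Yes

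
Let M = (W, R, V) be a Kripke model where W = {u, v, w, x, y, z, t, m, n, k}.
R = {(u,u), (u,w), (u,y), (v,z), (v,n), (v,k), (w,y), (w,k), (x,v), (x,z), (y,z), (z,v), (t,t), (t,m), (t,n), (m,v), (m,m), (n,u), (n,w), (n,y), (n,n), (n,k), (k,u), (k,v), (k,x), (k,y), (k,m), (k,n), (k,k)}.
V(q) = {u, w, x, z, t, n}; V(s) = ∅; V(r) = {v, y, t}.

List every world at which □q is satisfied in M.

y

Recall that □ψ holds at a world iff ψ holds at every accessible world, and ◇ψ holds iff ψ holds at some accessible world.
Let φ = □q. Evaluate φ at each world:
  u (successors {u, w, y}): φ is false.
  v (successors {z, n, k}): φ is false.
  w (successors {y, k}): φ is false.
  x (successors {v, z}): φ is false.
  y (successors {z}): φ is true.
  z (successors {v}): φ is false.
  t (successors {t, m, n}): φ is false.
  m (successors {v, m}): φ is false.
  n (successors {u, w, y, n, k}): φ is false.
  k (successors {u, v, x, y, m, n, k}): φ is false.
For instance, at t:
  At t: □q requires q at every successor {t, m, n}.
    q fails at m, so □q is false at t.
Satisfying worlds: {y}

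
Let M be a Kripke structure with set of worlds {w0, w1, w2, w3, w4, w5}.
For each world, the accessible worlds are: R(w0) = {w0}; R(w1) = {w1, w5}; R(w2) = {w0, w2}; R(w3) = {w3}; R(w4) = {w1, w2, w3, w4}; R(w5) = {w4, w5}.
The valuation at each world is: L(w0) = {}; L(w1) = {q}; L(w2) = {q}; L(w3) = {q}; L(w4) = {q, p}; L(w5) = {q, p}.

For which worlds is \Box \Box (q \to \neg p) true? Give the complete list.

w0, w2, w3

Let φ = \Box \Box (q \to \neg p). Evaluate φ at each world:
  w0 (successors {w0}): φ is true.
  w1 (successors {w1, w5}): φ is false.
  w2 (successors {w0, w2}): φ is true.
  w3 (successors {w3}): φ is true.
  w4 (successors {w1, w2, w3, w4}): φ is false.
  w5 (successors {w4, w5}): φ is false.
For instance, at w1:
  At w1: \Box \Box (q \to \neg p) requires \Box (q \to \neg p) at every successor {w1, w5}.
    \Box (q \to \neg p) fails at w1, so \Box \Box (q \to \neg p) is false at w1.
      At w1: \Box (q \to \neg p) requires q \to \neg p at every successor {w1, w5}.
        q \to \neg p fails at w5, so \Box (q \to \neg p) is false at w1.
Satisfying worlds: {w0, w2, w3}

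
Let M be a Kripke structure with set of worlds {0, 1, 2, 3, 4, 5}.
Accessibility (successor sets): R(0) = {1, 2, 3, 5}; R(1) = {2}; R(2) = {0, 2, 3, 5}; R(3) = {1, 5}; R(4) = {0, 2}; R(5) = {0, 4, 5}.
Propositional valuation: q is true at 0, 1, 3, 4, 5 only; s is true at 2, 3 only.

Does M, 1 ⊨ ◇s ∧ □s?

At 1: ◇s is true, □s is true, so ◇s ∧ □s is true.
  At 1: ◇s requires s at some successor in {2}.
    s holds at 2, so ◇s is true at 1.
  At 1: □s requires s at every successor {2}.
    At 2: s is true.
  So □s is true at 1.

Yes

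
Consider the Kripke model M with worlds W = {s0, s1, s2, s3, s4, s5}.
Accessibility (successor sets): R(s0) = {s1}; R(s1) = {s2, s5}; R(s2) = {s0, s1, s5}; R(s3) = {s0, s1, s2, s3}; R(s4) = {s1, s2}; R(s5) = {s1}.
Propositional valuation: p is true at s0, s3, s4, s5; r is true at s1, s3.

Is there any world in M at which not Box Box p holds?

Let φ = not Box Box p. Evaluate φ at each world:
  s0 (successors {s1}): φ is true.
  s1 (successors {s2, s5}): φ is true.
  s2 (successors {s0, s1, s5}): φ is true.
  s3 (successors {s0, s1, s2, s3}): φ is true.
  s4 (successors {s1, s2}): φ is true.
  s5 (successors {s1}): φ is true.
Detail at s0 (witness):
  At s0: Box Box p is false, so not Box Box p is true.
    At s0: Box Box p requires Box p at every successor {s1}.
      Box p fails at s1, so Box Box p is false at s0.

Yes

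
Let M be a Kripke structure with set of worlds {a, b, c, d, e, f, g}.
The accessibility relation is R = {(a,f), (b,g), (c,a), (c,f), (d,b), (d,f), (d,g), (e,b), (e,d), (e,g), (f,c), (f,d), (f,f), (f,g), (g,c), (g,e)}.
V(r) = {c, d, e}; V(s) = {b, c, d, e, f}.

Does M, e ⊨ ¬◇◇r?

At e: ◇◇r is true, so ¬◇◇r is false.
  At e: ◇◇r requires ◇r at some successor in {b, d, g}.
    ◇r holds at g, so ◇◇r is true at e.
      At g: ◇r requires r at some successor in {c, e}.
        r holds at c, so ◇r is true at g.

No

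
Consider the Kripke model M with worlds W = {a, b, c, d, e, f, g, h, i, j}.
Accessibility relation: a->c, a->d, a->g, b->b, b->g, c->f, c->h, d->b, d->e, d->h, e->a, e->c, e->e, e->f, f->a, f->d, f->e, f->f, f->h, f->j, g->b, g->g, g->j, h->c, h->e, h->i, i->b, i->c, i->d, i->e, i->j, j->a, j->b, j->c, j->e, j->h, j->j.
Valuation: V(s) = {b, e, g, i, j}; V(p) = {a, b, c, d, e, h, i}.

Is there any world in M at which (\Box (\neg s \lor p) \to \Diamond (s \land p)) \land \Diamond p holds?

Yes

Let φ = (\Box (\neg s \lor p) \to \Diamond (s \land p)) \land \Diamond p. Evaluate φ at each world:
  a (successors {c, d, g}): φ is true.
  b (successors {b, g}): φ is true.
  c (successors {f, h}): φ is false.
  d (successors {b, e, h}): φ is true.
  e (successors {a, c, e, f}): φ is true.
  f (successors {a, d, e, f, h, j}): φ is true.
  g (successors {b, g, j}): φ is true.
  h (successors {c, e, i}): φ is true.
  i (successors {b, c, d, e, j}): φ is true.
  j (successors {a, b, c, e, h, j}): φ is true.
Detail at a (witness):
  At a: \Box (\neg s \lor p) \to \Diamond (s \land p) is true, \Diamond p is true, so (\Box (\neg s \lor p) \to \Diamond (s \land p)) \land \Diamond p is true.
    At a: \Box (\neg s \lor p) is false, \Diamond (s \land p) is false, so \Box (\neg s \lor p) \to \Diamond (s \land p) is true.
      At a: \Box (\neg s \lor p) requires \neg s \lor p at every successor {c, d, g}.
        \neg s \lor p fails at g, so \Box (\neg s \lor p) is false at a.
      At a: \Diamond (s \land p) requires s \land p at some successor in {c, d, g}.
        At c: s \land p is false.
        At d: s \land p is false.
        At g: s \land p is false.
      So \Diamond (s \land p) is false at a.
    At a: \Diamond p requires p at some successor in {c, d, g}.
      p holds at c, so \Diamond p is true at a.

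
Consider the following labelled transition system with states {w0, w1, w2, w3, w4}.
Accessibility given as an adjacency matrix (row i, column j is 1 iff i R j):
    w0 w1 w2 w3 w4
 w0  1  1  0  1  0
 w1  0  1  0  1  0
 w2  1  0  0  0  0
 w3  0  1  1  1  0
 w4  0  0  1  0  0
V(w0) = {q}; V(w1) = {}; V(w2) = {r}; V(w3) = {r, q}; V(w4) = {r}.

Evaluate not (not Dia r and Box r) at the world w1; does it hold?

At w1: not Dia r and Box r is false, so not (not Dia r and Box r) is true.
  At w1: not Dia r is false, Box r is false, so not Dia r and Box r is false.
    At w1: Dia r is true, so not Dia r is false.
      At w1: Dia r requires r at some successor in {w1, w3}.
        r holds at w3, so Dia r is true at w1.
    At w1: Box r requires r at every successor {w1, w3}.
      r fails at w1, so Box r is false at w1.

Yes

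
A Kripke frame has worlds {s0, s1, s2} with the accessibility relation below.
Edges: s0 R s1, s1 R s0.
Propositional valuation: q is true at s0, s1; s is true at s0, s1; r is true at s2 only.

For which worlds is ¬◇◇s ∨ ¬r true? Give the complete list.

s0, s1, s2

Let φ = ¬◇◇s ∨ ¬r. Evaluate φ at each world:
  s0 (successors {s1}): φ is true.
  s1 (successors {s0}): φ is true.
  s2 (successors ∅): φ is true.
For instance, at s1:
  At s1: ¬◇◇s is false, ¬r is true, so ¬◇◇s ∨ ¬r is true.
    At s1: ◇◇s is true, so ¬◇◇s is false.
      At s1: ◇◇s requires ◇s at some successor in {s0}.
        ◇s holds at s0, so ◇◇s is true at s1.
Satisfying worlds: {s0, s1, s2}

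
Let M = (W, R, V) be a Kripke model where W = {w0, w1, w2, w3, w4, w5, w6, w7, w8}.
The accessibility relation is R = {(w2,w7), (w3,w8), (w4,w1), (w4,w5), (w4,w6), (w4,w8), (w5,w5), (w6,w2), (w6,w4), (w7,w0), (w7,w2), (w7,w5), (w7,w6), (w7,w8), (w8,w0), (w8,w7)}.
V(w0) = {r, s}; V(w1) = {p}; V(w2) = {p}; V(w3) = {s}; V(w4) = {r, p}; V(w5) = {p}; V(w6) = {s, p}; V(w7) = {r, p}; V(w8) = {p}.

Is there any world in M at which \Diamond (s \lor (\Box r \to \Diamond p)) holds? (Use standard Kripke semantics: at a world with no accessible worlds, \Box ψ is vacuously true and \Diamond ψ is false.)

Recall that \Box ψ holds at a world iff ψ holds at every accessible world, and \Diamond ψ holds iff ψ holds at some accessible world.
Let φ = \Diamond (s \lor (\Box r \to \Diamond p)). Evaluate φ at each world:
  w0 (successors ∅): φ is false.
  w1 (successors ∅): φ is false.
  w2 (successors {w7}): φ is true.
  w3 (successors {w8}): φ is true.
  w4 (successors {w1, w5, w6, w8}): φ is true.
  w5 (successors {w5}): φ is true.
  w6 (successors {w2, w4}): φ is true.
  w7 (successors {w0, w2, w5, w6, w8}): φ is true.
  w8 (successors {w0, w7}): φ is true.
Detail at w2 (witness):
  At w2: \Diamond (s \lor (\Box r \to \Diamond p)) requires s \lor (\Box r \to \Diamond p) at some successor in {w7}.
    s \lor (\Box r \to \Diamond p) holds at w7, so \Diamond (s \lor (\Box r \to \Diamond p)) is true at w2.
      At w7: s is false, \Box r \to \Diamond p is true, so s \lor (\Box r \to \Diamond p) is true.

Yes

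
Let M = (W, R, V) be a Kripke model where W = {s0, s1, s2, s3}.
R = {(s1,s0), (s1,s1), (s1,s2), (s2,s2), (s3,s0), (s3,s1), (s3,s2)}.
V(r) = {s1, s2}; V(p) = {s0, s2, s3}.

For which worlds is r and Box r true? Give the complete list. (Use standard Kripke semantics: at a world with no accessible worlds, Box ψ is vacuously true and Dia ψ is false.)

s2

Let φ = r and Box r. Evaluate φ at each world:
  s0 (successors ∅): φ is false.
  s1 (successors {s0, s1, s2}): φ is false.
  s2 (successors {s2}): φ is true.
  s3 (successors {s0, s1, s2}): φ is false.
For instance, at s3:
  At s3: r is false, Box r is false, so r and Box r is false.
    At s3: Box r requires r at every successor {s0, s1, s2}.
      r fails at s0, so Box r is false at s3.
Satisfying worlds: {s2}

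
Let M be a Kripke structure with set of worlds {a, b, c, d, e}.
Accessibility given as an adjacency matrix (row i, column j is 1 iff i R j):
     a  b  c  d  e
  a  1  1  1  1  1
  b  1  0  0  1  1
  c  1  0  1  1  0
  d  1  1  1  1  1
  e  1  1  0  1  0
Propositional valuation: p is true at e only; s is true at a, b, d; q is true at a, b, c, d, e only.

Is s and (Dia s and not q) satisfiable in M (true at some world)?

Recall that Dia ψ holds at a world iff ψ holds at some accessible world.
Let φ = s and (Dia s and not q). Evaluate φ at each world:
  a (successors {a, b, c, d, e}): φ is false.
  b (successors {a, d, e}): φ is false.
  c (successors {a, c, d}): φ is false.
  d (successors {a, b, c, d, e}): φ is false.
  e (successors {a, b, d}): φ is false.
For instance, at d:
  At d: s is true, Dia s and not q is false, so s and (Dia s and not q) is false.
    At d: Dia s is true, not q is false, so Dia s and not q is false.
      At d: Dia s requires s at some successor in {a, b, c, d, e}.
        s holds at a, so Dia s is true at d.

No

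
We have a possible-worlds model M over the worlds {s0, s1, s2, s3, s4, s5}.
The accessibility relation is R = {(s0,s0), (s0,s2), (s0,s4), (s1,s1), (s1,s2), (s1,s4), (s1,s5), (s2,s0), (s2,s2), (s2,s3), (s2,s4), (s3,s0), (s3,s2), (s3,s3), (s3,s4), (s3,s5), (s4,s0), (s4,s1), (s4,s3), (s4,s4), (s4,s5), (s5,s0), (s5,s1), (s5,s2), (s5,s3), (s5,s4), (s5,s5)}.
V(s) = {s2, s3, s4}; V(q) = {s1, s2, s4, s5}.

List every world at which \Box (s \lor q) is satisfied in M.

Recall that \Box ψ holds at a world iff ψ holds at every accessible world, and \Diamond ψ holds iff ψ holds at some accessible world.
Let φ = \Box (s \lor q). Evaluate φ at each world:
  s0 (successors {s0, s2, s4}): φ is false.
  s1 (successors {s1, s2, s4, s5}): φ is true.
  s2 (successors {s0, s2, s3, s4}): φ is false.
  s3 (successors {s0, s2, s3, s4, s5}): φ is false.
  s4 (successors {s0, s1, s3, s4, s5}): φ is false.
  s5 (successors {s0, s1, s2, s3, s4, s5}): φ is false.
For instance, at s5:
  At s5: \Box (s \lor q) requires s \lor q at every successor {s0, s1, s2, s3, s4, s5}.
    s \lor q fails at s0, so \Box (s \lor q) is false at s5.
Satisfying worlds: {s1}

s1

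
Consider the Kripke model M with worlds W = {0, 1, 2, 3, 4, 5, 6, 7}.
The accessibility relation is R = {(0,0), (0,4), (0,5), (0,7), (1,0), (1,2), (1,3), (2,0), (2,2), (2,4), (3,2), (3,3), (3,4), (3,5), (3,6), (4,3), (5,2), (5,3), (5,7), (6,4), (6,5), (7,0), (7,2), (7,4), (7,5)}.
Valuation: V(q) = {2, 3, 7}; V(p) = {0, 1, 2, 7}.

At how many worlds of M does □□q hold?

Let φ = □□q. Evaluate φ at each world:
  0 (successors {0, 4, 5, 7}): φ is false.
  1 (successors {0, 2, 3}): φ is false.
  2 (successors {0, 2, 4}): φ is false.
  3 (successors {2, 3, 4, 5, 6}): φ is false.
  4 (successors {3}): φ is false.
  5 (successors {2, 3, 7}): φ is false.
  6 (successors {4, 5}): φ is true.
  7 (successors {0, 2, 4, 5}): φ is false.
For instance, at 3:
  At 3: □□q requires □q at every successor {2, 3, 4, 5, 6}.
    □q fails at 2, so □□q is false at 3.
      At 2: □q requires q at every successor {0, 2, 4}.
        q fails at 0, so □q is false at 2.
Satisfying worlds: {6}

1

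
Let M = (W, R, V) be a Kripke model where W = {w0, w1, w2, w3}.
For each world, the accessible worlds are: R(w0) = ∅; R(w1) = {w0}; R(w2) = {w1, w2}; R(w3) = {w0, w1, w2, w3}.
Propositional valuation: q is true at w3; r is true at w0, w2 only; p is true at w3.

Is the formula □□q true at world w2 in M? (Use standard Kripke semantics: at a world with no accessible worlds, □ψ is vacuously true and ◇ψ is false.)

At w2: □□q requires □q at every successor {w1, w2}.
  □q fails at w1, so □□q is false at w2.
    At w1: □q requires q at every successor {w0}.
      q fails at w0, so □q is false at w1.

No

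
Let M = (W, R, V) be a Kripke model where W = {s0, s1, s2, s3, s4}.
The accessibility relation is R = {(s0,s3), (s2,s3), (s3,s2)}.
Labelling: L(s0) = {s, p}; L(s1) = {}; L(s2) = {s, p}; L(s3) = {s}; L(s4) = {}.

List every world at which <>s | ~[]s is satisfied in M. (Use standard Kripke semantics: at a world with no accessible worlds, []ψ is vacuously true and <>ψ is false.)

s0, s2, s3

Let φ = <>s | ~[]s. Evaluate φ at each world:
  s0 (successors {s3}): φ is true.
  s1 (successors ∅): φ is false.
  s2 (successors {s3}): φ is true.
  s3 (successors {s2}): φ is true.
  s4 (successors ∅): φ is false.
For instance, at s3:
  At s3: <>s is true, ~[]s is false, so <>s | ~[]s is true.
    At s3: <>s requires s at some successor in {s2}.
      s holds at s2, so <>s is true at s3.
    At s3: []s is true, so ~[]s is false.
      At s3: []s requires s at every successor {s2}.
        At s2: s is true.
      So []s is true at s3.
Satisfying worlds: {s0, s2, s3}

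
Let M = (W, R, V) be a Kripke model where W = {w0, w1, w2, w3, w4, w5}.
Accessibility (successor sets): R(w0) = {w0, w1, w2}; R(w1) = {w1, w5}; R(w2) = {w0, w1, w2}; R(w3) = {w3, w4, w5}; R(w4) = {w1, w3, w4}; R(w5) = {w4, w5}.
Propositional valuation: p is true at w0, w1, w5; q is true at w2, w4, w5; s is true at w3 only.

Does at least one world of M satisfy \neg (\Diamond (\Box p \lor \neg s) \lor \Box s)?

Let φ = \neg (\Diamond (\Box p \lor \neg s) \lor \Box s). Evaluate φ at each world:
  w0 (successors {w0, w1, w2}): φ is false.
  w1 (successors {w1, w5}): φ is false.
  w2 (successors {w0, w1, w2}): φ is false.
  w3 (successors {w3, w4, w5}): φ is false.
  w4 (successors {w1, w3, w4}): φ is false.
  w5 (successors {w4, w5}): φ is false.
For instance, at w1:
  At w1: \Diamond (\Box p \lor \neg s) \lor \Box s is true, so \neg (\Diamond (\Box p \lor \neg s) \lor \Box s) is false.
    At w1: \Diamond (\Box p \lor \neg s) is true, \Box s is false, so \Diamond (\Box p \lor \neg s) \lor \Box s is true.
      At w1: \Diamond (\Box p \lor \neg s) requires \Box p \lor \neg s at some successor in {w1, w5}.
        \Box p \lor \neg s holds at w1, so \Diamond (\Box p \lor \neg s) is true at w1.
      At w1: \Box s requires s at every successor {w1, w5}.
        s fails at w1, so \Box s is false at w1.

No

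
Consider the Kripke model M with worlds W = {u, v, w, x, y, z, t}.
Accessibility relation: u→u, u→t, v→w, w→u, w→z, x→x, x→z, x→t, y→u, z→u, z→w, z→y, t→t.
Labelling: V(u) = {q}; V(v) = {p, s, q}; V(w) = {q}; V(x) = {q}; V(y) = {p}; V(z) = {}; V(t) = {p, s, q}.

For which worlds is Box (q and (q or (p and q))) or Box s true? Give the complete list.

u, v, y, t

Let φ = Box (q and (q or (p and q))) or Box s. Evaluate φ at each world:
  u (successors {u, t}): φ is true.
  v (successors {w}): φ is true.
  w (successors {u, z}): φ is false.
  x (successors {x, z, t}): φ is false.
  y (successors {u}): φ is true.
  z (successors {u, w, y}): φ is false.
  t (successors {t}): φ is true.
For instance, at u:
  At u: Box (q and (q or (p and q))) is true, Box s is false, so Box (q and (q or (p and q))) or Box s is true.
    At u: Box (q and (q or (p and q))) requires q and (q or (p and q)) at every successor {u, t}.
      At u: q and (q or (p and q)) is true.
      At t: q and (q or (p and q)) is true.
    So Box (q and (q or (p and q))) is true at u.
    At u: Box s requires s at every successor {u, t}.
      s fails at u, so Box s is false at u.
Satisfying worlds: {u, v, y, t}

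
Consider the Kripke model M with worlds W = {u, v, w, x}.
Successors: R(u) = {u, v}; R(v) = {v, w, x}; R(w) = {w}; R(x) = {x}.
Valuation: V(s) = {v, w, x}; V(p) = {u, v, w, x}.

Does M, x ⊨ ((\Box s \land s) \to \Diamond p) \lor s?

At x: (\Box s \land s) \to \Diamond p is true, s is true, so ((\Box s \land s) \to \Diamond p) \lor s is true.
  At x: \Box s \land s is true, \Diamond p is true, so (\Box s \land s) \to \Diamond p is true.
    At x: \Box s is true, s is true, so \Box s \land s is true.
      At x: \Box s requires s at every successor {x}.
        At x: s is true.
      So \Box s is true at x.
    At x: \Diamond p requires p at some successor in {x}.
      p holds at x, so \Diamond p is true at x.

Yes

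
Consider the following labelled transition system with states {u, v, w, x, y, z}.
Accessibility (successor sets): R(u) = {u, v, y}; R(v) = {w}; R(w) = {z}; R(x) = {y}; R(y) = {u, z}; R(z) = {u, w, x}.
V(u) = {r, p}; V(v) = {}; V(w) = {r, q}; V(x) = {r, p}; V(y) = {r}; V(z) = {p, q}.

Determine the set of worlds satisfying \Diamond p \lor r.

u, w, x, y, z

Let φ = \Diamond p \lor r. Evaluate φ at each world:
  u (successors {u, v, y}): φ is true.
  v (successors {w}): φ is false.
  w (successors {z}): φ is true.
  x (successors {y}): φ is true.
  y (successors {u, z}): φ is true.
  z (successors {u, w, x}): φ is true.
For instance, at z:
  At z: \Diamond p is true, r is false, so \Diamond p \lor r is true.
    At z: \Diamond p requires p at some successor in {u, w, x}.
      p holds at u, so \Diamond p is true at z.
Satisfying worlds: {u, w, x, y, z}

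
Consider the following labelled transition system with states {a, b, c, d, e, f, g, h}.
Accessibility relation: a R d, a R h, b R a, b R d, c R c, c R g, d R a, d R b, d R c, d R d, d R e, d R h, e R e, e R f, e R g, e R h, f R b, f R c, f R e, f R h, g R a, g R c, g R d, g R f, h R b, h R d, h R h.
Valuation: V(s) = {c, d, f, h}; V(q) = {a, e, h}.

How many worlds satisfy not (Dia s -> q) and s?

3

Let φ = not (Dia s -> q) and s. Evaluate φ at each world:
  a (successors {d, h}): φ is false.
  b (successors {a, d}): φ is false.
  c (successors {c, g}): φ is true.
  d (successors {a, b, c, d, e, h}): φ is true.
  e (successors {e, f, g, h}): φ is false.
  f (successors {b, c, e, h}): φ is true.
  g (successors {a, c, d, f}): φ is false.
  h (successors {b, d, h}): φ is false.
For instance, at b:
  At b: not (Dia s -> q) is true, s is false, so not (Dia s -> q) and s is false.
    At b: Dia s -> q is false, so not (Dia s -> q) is true.
      At b: Dia s is true, q is false, so Dia s -> q is false.
Satisfying worlds: {c, d, f}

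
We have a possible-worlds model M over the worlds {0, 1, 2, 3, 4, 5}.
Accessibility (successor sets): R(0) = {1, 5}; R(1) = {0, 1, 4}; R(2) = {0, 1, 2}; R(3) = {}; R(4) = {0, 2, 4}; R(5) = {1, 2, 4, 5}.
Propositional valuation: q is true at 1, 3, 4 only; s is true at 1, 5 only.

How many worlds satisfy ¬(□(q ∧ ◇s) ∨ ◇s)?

Let φ = ¬(□(q ∧ ◇s) ∨ ◇s). Evaluate φ at each world:
  0 (successors {1, 5}): φ is false.
  1 (successors {0, 1, 4}): φ is false.
  2 (successors {0, 1, 2}): φ is false.
  3 (successors ∅): φ is false.
  4 (successors {0, 2, 4}): φ is true.
  5 (successors {1, 2, 4, 5}): φ is false.
For instance, at 1:
  At 1: □(q ∧ ◇s) ∨ ◇s is true, so ¬(□(q ∧ ◇s) ∨ ◇s) is false.
    At 1: □(q ∧ ◇s) is false, ◇s is true, so □(q ∧ ◇s) ∨ ◇s is true.
      At 1: □(q ∧ ◇s) requires q ∧ ◇s at every successor {0, 1, 4}.
        q ∧ ◇s fails at 0, so □(q ∧ ◇s) is false at 1.
      At 1: ◇s requires s at some successor in {0, 1, 4}.
        s holds at 1, so ◇s is true at 1.
Satisfying worlds: {4}

1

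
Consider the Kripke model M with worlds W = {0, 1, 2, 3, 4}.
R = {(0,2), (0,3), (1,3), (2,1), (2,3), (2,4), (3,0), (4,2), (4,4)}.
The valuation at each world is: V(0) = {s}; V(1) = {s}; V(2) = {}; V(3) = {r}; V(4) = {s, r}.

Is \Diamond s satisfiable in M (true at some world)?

Let φ = \Diamond s. Evaluate φ at each world:
  0 (successors {2, 3}): φ is false.
  1 (successors {3}): φ is false.
  2 (successors {1, 3, 4}): φ is true.
  3 (successors {0}): φ is true.
  4 (successors {2, 4}): φ is true.
Detail at 2 (witness):
  At 2: \Diamond s requires s at some successor in {1, 3, 4}.
    s holds at 1, so \Diamond s is true at 2.

Yes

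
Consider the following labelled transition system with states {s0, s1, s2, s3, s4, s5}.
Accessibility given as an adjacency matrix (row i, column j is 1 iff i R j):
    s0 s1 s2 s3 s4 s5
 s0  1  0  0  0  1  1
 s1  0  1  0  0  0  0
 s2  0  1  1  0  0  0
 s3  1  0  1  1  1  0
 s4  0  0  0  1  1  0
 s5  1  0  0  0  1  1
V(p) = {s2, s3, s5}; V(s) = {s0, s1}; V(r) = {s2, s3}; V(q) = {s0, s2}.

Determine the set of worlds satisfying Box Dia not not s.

Let φ = Box Dia not not s. Evaluate φ at each world:
  s0 (successors {s0, s4, s5}): φ is false.
  s1 (successors {s1}): φ is true.
  s2 (successors {s1, s2}): φ is true.
  s3 (successors {s0, s2, s3, s4}): φ is false.
  s4 (successors {s3, s4}): φ is false.
  s5 (successors {s0, s4, s5}): φ is false.
For instance, at s3:
  At s3: Box Dia not not s requires Dia not not s at every successor {s0, s2, s3, s4}.
    Dia not not s fails at s4, so Box Dia not not s is false at s3.
      At s4: Dia not not s requires not not s at some successor in {s3, s4}.
        At s3: not not s is false.
        At s4: not not s is false.
      So Dia not not s is false at s4.
Satisfying worlds: {s1, s2}

s1, s2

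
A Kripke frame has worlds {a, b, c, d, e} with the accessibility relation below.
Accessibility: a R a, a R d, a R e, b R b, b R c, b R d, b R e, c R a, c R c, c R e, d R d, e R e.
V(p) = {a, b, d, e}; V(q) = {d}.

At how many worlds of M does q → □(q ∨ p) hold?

5

Recall that □ψ holds at a world iff ψ holds at every accessible world, and ◇ψ holds iff ψ holds at some accessible world.
Let φ = q → □(q ∨ p). Evaluate φ at each world:
  a (successors {a, d, e}): φ is true.
  b (successors {b, c, d, e}): φ is true.
  c (successors {a, c, e}): φ is true.
  d (successors {d}): φ is true.
  e (successors {e}): φ is true.
For instance, at c:
  At c: q is false, □(q ∨ p) is false, so q → □(q ∨ p) is true.
    At c: □(q ∨ p) requires q ∨ p at every successor {a, c, e}.
      q ∨ p fails at c, so □(q ∨ p) is false at c.
Satisfying worlds: {a, b, c, d, e}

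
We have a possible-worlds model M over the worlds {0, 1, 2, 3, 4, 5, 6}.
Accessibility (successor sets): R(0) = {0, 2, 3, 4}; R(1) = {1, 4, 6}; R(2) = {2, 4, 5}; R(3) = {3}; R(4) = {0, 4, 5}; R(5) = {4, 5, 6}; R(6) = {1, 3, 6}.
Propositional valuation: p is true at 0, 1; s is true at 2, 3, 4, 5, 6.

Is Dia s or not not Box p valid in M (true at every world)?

Yes

Recall that Box ψ holds at a world iff ψ holds at every accessible world, and Dia ψ holds iff ψ holds at some accessible world.
Let φ = Dia s or not not Box p. Evaluate φ at each world:
  0 (successors {0, 2, 3, 4}): φ is true.
  1 (successors {1, 4, 6}): φ is true.
  2 (successors {2, 4, 5}): φ is true.
  3 (successors {3}): φ is true.
  4 (successors {0, 4, 5}): φ is true.
  5 (successors {4, 5, 6}): φ is true.
  6 (successors {1, 3, 6}): φ is true.
For instance, at 4:
  At 4: Dia s is true, not not Box p is false, so Dia s or not not Box p is true.
    At 4: Dia s requires s at some successor in {0, 4, 5}.
      s holds at 4, so Dia s is true at 4.
    At 4: not Box p is true, so not not Box p is false.
      At 4: Box p is false, so not Box p is true.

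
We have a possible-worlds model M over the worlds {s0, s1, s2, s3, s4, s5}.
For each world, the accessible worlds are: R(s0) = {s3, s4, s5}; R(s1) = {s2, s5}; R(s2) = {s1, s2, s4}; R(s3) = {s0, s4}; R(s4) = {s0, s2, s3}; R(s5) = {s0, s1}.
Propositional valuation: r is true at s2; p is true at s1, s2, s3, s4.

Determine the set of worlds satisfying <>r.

s1, s2, s4

Let φ = <>r. Evaluate φ at each world:
  s0 (successors {s3, s4, s5}): φ is false.
  s1 (successors {s2, s5}): φ is true.
  s2 (successors {s1, s2, s4}): φ is true.
  s3 (successors {s0, s4}): φ is false.
  s4 (successors {s0, s2, s3}): φ is true.
  s5 (successors {s0, s1}): φ is false.
For instance, at s2:
  At s2: <>r requires r at some successor in {s1, s2, s4}.
    r holds at s2, so <>r is true at s2.
Satisfying worlds: {s1, s2, s4}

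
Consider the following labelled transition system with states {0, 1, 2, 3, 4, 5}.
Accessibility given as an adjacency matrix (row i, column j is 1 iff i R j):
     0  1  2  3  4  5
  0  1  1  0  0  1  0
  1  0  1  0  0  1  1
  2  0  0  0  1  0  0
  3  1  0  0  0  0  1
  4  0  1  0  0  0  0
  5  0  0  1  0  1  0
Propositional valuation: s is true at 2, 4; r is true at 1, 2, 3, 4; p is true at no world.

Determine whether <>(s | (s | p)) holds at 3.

At 3: <>(s | (s | p)) requires s | (s | p) at some successor in {0, 5}.
  At 0: s | (s | p) is false.
  At 5: s | (s | p) is false.
So <>(s | (s | p)) is false at 3.

No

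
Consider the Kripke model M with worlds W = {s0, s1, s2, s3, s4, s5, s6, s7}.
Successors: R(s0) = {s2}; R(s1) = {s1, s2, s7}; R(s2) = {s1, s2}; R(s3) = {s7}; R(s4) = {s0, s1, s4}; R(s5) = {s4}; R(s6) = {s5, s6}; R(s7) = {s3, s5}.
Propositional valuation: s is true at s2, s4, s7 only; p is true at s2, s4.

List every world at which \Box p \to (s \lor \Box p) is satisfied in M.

Recall that \Box ψ holds at a world iff ψ holds at every accessible world, and \Diamond ψ holds iff ψ holds at some accessible world.
Let φ = \Box p \to (s \lor \Box p). Evaluate φ at each world:
  s0 (successors {s2}): φ is true.
  s1 (successors {s1, s2, s7}): φ is true.
  s2 (successors {s1, s2}): φ is true.
  s3 (successors {s7}): φ is true.
  s4 (successors {s0, s1, s4}): φ is true.
  s5 (successors {s4}): φ is true.
  s6 (successors {s5, s6}): φ is true.
  s7 (successors {s3, s5}): φ is true.
For instance, at s5:
  At s5: \Box p is true, s \lor \Box p is true, so \Box p \to (s \lor \Box p) is true.
    At s5: \Box p requires p at every successor {s4}.
      At s4: p is true.
    So \Box p is true at s5.
    At s5: s is false, \Box p is true, so s \lor \Box p is true.
      At s5: \Box p requires p at every successor {s4}.
        At s4: p is true.
      So \Box p is true at s5.
Satisfying worlds: {s0, s1, s2, s3, s4, s5, s6, s7}

s0, s1, s2, s3, s4, s5, s6, s7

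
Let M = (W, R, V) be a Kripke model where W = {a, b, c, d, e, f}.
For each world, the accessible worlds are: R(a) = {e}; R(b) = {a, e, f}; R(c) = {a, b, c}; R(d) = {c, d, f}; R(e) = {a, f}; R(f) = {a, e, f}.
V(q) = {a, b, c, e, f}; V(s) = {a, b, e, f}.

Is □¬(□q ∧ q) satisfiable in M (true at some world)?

Let φ = □¬(□q ∧ q). Evaluate φ at each world:
  a (successors {e}): φ is false.
  b (successors {a, e, f}): φ is false.
  c (successors {a, b, c}): φ is false.
  d (successors {c, d, f}): φ is false.
  e (successors {a, f}): φ is false.
  f (successors {a, e, f}): φ is false.
For instance, at b:
  At b: □¬(□q ∧ q) requires ¬(□q ∧ q) at every successor {a, e, f}.
    ¬(□q ∧ q) fails at a, so □¬(□q ∧ q) is false at b.
      At a: □q ∧ q is true, so ¬(□q ∧ q) is false.

No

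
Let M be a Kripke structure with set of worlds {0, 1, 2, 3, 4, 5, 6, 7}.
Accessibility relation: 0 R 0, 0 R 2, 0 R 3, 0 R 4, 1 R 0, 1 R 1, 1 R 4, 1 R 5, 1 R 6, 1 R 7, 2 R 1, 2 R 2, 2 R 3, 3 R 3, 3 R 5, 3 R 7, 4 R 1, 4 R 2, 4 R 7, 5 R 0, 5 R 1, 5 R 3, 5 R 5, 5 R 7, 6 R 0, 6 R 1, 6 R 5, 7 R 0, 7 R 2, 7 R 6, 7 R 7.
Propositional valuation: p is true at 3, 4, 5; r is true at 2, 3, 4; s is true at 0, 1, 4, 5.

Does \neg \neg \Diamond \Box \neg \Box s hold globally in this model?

Let φ = \neg \neg \Diamond \Box \neg \Box s. Evaluate φ at each world:
  0 (successors {0, 2, 3, 4}): φ is true.
  1 (successors {0, 1, 4, 5, 6, 7}): φ is true.
  2 (successors {1, 2, 3}): φ is true.
  3 (successors {3, 5, 7}): φ is true.
  4 (successors {1, 2, 7}): φ is true.
  5 (successors {0, 1, 3, 5, 7}): φ is true.
  6 (successors {0, 1, 5}): φ is true.
  7 (successors {0, 2, 6, 7}): φ is true.
For instance, at 5:
  At 5: \neg \Diamond \Box \neg \Box s is false, so \neg \neg \Diamond \Box \neg \Box s is true.
    At 5: \Diamond \Box \neg \Box s is true, so \neg \Diamond \Box \neg \Box s is false.
      At 5: \Diamond \Box \neg \Box s requires \Box \neg \Box s at some successor in {0, 1, 3, 5, 7}.
        \Box \neg \Box s holds at 0, so \Diamond \Box \neg \Box s is true at 5.

Yes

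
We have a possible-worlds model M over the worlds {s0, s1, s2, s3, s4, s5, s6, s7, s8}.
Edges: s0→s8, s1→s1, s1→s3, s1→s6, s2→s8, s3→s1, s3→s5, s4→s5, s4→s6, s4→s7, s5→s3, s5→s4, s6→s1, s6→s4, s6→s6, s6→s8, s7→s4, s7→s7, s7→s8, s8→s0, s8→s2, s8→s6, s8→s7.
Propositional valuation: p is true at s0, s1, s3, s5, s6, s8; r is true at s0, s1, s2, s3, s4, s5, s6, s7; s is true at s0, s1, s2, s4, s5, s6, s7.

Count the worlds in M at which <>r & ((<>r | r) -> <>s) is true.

Let φ = <>r & ((<>r | r) -> <>s). Evaluate φ at each world:
  s0 (successors {s8}): φ is false.
  s1 (successors {s1, s3, s6}): φ is true.
  s2 (successors {s8}): φ is false.
  s3 (successors {s1, s5}): φ is true.
  s4 (successors {s5, s6, s7}): φ is true.
  s5 (successors {s3, s4}): φ is true.
  s6 (successors {s1, s4, s6, s8}): φ is true.
  s7 (successors {s4, s7, s8}): φ is true.
  s8 (successors {s0, s2, s6, s7}): φ is true.
For instance, at s7:
  At s7: <>r is true, (<>r | r) -> <>s is true, so <>r & ((<>r | r) -> <>s) is true.
    At s7: <>r requires r at some successor in {s4, s7, s8}.
      r holds at s4, so <>r is true at s7.
    At s7: <>r | r is true, <>s is true, so (<>r | r) -> <>s is true.
      At s7: <>r is true, r is true, so <>r | r is true.
      At s7: <>s requires s at some successor in {s4, s7, s8}.
        s holds at s4, so <>s is true at s7.
Satisfying worlds: {s1, s3, s4, s5, s6, s7, s8}

7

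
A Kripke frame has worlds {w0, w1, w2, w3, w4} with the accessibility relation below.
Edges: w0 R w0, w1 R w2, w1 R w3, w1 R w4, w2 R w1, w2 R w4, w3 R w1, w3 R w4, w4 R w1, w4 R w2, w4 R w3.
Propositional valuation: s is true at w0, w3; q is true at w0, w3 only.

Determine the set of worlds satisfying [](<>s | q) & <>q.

Let φ = [](<>s | q) & <>q. Evaluate φ at each world:
  w0 (successors {w0}): φ is true.
  w1 (successors {w2, w3, w4}): φ is false.
  w2 (successors {w1, w4}): φ is false.
  w3 (successors {w1, w4}): φ is false.
  w4 (successors {w1, w2, w3}): φ is false.
For instance, at w2:
  At w2: [](<>s | q) is true, <>q is false, so [](<>s | q) & <>q is false.
    At w2: [](<>s | q) requires <>s | q at every successor {w1, w4}.
      At w1: <>s | q is true.
      At w4: <>s | q is true.
    So [](<>s | q) is true at w2.
    At w2: <>q requires q at some successor in {w1, w4}.
      At w1: q is false.
      At w4: q is false.
    So <>q is false at w2.
Satisfying worlds: {w0}

w0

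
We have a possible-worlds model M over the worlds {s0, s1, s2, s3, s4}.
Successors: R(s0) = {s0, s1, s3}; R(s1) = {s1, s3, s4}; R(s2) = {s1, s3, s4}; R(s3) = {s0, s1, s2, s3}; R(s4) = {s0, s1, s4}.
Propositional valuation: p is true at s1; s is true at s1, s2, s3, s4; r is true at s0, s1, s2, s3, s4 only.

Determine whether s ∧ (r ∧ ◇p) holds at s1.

Yes

At s1: s is true, r ∧ ◇p is true, so s ∧ (r ∧ ◇p) is true.
  At s1: r is true, ◇p is true, so r ∧ ◇p is true.
    At s1: ◇p requires p at some successor in {s1, s3, s4}.
      p holds at s1, so ◇p is true at s1.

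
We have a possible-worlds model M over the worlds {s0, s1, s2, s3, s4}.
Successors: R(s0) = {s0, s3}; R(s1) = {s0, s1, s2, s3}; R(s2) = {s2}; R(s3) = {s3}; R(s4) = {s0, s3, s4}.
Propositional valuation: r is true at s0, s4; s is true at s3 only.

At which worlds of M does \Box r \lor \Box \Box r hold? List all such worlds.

Let φ = \Box r \lor \Box \Box r. Evaluate φ at each world:
  s0 (successors {s0, s3}): φ is false.
  s1 (successors {s0, s1, s2, s3}): φ is false.
  s2 (successors {s2}): φ is false.
  s3 (successors {s3}): φ is false.
  s4 (successors {s0, s3, s4}): φ is false.
For instance, at s0:
  At s0: \Box r is false, \Box \Box r is false, so \Box r \lor \Box \Box r is false.
    At s0: \Box r requires r at every successor {s0, s3}.
      r fails at s3, so \Box r is false at s0.
    At s0: \Box \Box r requires \Box r at every successor {s0, s3}.
      \Box r fails at s0, so \Box \Box r is false at s0.
Satisfying worlds: none.

none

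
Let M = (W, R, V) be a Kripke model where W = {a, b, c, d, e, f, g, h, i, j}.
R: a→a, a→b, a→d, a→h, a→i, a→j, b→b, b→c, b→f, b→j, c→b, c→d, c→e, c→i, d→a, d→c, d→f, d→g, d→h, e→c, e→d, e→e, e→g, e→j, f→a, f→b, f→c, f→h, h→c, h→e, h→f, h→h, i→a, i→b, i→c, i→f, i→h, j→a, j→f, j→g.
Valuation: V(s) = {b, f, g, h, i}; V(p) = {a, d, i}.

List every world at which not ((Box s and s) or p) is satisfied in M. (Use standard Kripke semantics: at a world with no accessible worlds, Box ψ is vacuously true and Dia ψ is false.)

b, c, e, f, h, j

Recall that Box ψ holds at a world iff ψ holds at every accessible world, and Dia ψ holds iff ψ holds at some accessible world.
Let φ = not ((Box s and s) or p). Evaluate φ at each world:
  a (successors {a, b, d, h, i, j}): φ is false.
  b (successors {b, c, f, j}): φ is true.
  c (successors {b, d, e, i}): φ is true.
  d (successors {a, c, f, g, h}): φ is false.
  e (successors {c, d, e, g, j}): φ is true.
  f (successors {a, b, c, h}): φ is true.
  g (successors ∅): φ is false.
  h (successors {c, e, f, h}): φ is true.
  i (successors {a, b, c, f, h}): φ is false.
  j (successors {a, f, g}): φ is true.
For instance, at f:
  At f: (Box s and s) or p is false, so not ((Box s and s) or p) is true.
    At f: Box s and s is false, p is false, so (Box s and s) or p is false.
      At f: Box s is false, s is true, so Box s and s is false.
Satisfying worlds: {b, c, e, f, h, j}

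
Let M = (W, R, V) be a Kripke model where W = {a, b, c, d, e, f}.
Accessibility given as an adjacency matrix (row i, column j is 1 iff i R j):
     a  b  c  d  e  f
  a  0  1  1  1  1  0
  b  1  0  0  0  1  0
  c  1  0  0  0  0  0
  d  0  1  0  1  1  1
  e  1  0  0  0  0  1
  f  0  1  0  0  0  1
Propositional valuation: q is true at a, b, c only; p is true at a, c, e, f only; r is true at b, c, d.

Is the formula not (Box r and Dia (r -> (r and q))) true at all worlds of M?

Yes

Let φ = not (Box r and Dia (r -> (r and q))). Evaluate φ at each world:
  a (successors {b, c, d, e}): φ is true.
  b (successors {a, e}): φ is true.
  c (successors {a}): φ is true.
  d (successors {b, d, e, f}): φ is true.
  e (successors {a, f}): φ is true.
  f (successors {b, f}): φ is true.
For instance, at a:
  At a: Box r and Dia (r -> (r and q)) is false, so not (Box r and Dia (r -> (r and q))) is true.
    At a: Box r is false, Dia (r -> (r and q)) is true, so Box r and Dia (r -> (r and q)) is false.
      At a: Box r requires r at every successor {b, c, d, e}.
        r fails at e, so Box r is false at a.
      At a: Dia (r -> (r and q)) requires r -> (r and q) at some successor in {b, c, d, e}.
        r -> (r and q) holds at b, so Dia (r -> (r and q)) is true at a.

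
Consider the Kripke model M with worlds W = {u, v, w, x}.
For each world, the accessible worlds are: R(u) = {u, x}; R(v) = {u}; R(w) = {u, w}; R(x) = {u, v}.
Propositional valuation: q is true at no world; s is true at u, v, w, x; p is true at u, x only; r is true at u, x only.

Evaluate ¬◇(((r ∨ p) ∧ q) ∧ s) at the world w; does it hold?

Recall that ◇ψ holds at a world iff ψ holds at some accessible world.
At w: ◇(((r ∨ p) ∧ q) ∧ s) is false, so ¬◇(((r ∨ p) ∧ q) ∧ s) is true.
  At w: ◇(((r ∨ p) ∧ q) ∧ s) requires ((r ∨ p) ∧ q) ∧ s at some successor in {u, w}.
    At u: ((r ∨ p) ∧ q) ∧ s is false.
    At w: ((r ∨ p) ∧ q) ∧ s is false.
  So ◇(((r ∨ p) ∧ q) ∧ s) is false at w.

Yes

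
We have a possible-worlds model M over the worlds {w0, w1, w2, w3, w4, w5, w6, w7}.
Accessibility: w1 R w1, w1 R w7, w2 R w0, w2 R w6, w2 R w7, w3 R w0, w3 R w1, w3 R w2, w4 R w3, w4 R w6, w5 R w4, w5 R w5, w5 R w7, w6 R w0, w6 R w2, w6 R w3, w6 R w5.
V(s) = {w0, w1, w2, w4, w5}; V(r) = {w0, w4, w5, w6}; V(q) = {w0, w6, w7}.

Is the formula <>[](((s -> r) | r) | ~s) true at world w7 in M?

At w7: no accessible worlds, so <>[](((s -> r) | r) | ~s) is false.

No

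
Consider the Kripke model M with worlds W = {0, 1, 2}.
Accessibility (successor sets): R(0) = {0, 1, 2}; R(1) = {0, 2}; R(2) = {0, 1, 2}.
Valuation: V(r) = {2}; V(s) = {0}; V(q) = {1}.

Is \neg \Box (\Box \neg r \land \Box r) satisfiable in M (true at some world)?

Yes

Let φ = \neg \Box (\Box \neg r \land \Box r). Evaluate φ at each world:
  0 (successors {0, 1, 2}): φ is true.
  1 (successors {0, 2}): φ is true.
  2 (successors {0, 1, 2}): φ is true.
Detail at 0 (witness):
  At 0: \Box (\Box \neg r \land \Box r) is false, so \neg \Box (\Box \neg r \land \Box r) is true.
    At 0: \Box (\Box \neg r \land \Box r) requires \Box \neg r \land \Box r at every successor {0, 1, 2}.
      \Box \neg r \land \Box r fails at 0, so \Box (\Box \neg r \land \Box r) is false at 0.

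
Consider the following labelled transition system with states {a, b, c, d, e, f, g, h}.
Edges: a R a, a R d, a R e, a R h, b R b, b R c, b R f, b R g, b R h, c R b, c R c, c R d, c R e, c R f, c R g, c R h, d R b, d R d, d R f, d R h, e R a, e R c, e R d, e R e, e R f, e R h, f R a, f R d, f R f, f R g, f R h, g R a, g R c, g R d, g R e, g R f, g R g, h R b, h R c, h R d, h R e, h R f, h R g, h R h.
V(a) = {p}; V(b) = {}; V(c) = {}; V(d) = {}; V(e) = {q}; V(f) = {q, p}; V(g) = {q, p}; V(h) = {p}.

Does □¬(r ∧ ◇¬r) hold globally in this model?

Let φ = □¬(r ∧ ◇¬r). Evaluate φ at each world:
  a (successors {a, d, e, h}): φ is true.
  b (successors {b, c, f, g, h}): φ is true.
  c (successors {b, c, d, e, f, g, h}): φ is true.
  d (successors {b, d, f, h}): φ is true.
  e (successors {a, c, d, e, f, h}): φ is true.
  f (successors {a, d, f, g, h}): φ is true.
  g (successors {a, c, d, e, f, g}): φ is true.
  h (successors {b, c, d, e, f, g, h}): φ is true.
For instance, at a:
  At a: □¬(r ∧ ◇¬r) requires ¬(r ∧ ◇¬r) at every successor {a, d, e, h}.
    At a: ¬(r ∧ ◇¬r) is true.
    At d: ¬(r ∧ ◇¬r) is true.
    At e: ¬(r ∧ ◇¬r) is true.
    At h: ¬(r ∧ ◇¬r) is true.
  So □¬(r ∧ ◇¬r) is true at a.

Yes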